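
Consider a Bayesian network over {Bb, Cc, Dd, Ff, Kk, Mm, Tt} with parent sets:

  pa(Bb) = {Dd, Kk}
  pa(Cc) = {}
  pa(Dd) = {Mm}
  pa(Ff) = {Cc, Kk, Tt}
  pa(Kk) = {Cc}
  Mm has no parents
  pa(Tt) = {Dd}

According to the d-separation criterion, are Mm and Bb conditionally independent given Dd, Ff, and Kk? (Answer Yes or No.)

Yes

We examine all 3 paths between Mm and Bb:
  1. Mm → Dd → Tt → Ff ← Cc → Kk → Bb — Dd:chain[blocks]; Tt:chain[open]; Ff:collider[open]; Cc:fork[open]; Kk:chain[blocks] ⇒ blocked
  2. Mm → Dd → Tt → Ff ← Kk → Bb — Dd:chain[blocks]; Tt:chain[open]; Ff:collider[open]; Kk:fork[blocks] ⇒ blocked
  3. Mm → Dd → Bb — Dd:chain[blocks] ⇒ blocked
Since every path is blocked, d-separation holds.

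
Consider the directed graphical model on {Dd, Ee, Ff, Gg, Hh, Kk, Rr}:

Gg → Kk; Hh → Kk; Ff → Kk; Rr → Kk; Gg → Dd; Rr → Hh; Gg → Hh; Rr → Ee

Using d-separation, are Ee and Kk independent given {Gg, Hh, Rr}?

There are 3 undirected paths between Ee and Kk; checking each against the conditioning set {Gg, Hh, Rr}:
Path 1: Ee ← Rr → Kk
  Rr is a fork here and Rr is conditioned on, so the path is blocked at Rr.
Path 2: Ee ← Rr → Hh → Kk
  Rr is a fork here and Rr is conditioned on, so the path is blocked at Rr.
Path 3: Ee ← Rr → Hh ← Gg → Kk
  Rr is a fork here and Rr is conditioned on, so the path is blocked at Rr.
All paths are blocked; Ee ⊥ Kk | {Gg, Hh, Rr} holds.

Yes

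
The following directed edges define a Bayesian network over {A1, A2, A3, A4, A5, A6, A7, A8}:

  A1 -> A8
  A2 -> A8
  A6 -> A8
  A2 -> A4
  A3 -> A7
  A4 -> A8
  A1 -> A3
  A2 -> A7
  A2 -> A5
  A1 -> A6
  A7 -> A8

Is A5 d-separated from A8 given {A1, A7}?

We examine all 5 paths between A5 and A8:
Path 1: A5 ← A2 → A8
  A2 is a fork and A2 is not conditioned on — no node blocks this path, so it is active.
Path 2: A5 ← A2 → A7 → A8
  A7 is a chain here and A7 is conditioned on, so the path is blocked at A7.
Path 3: A5 ← A2 → A7 ← A3 ← A1 → A8
  A1 is a fork here and A1 is conditioned on, so the path is blocked at A1.
Path 4: A5 ← A2 → A7 ← A3 ← A1 → A6 → A8
  A1 is a fork here and A1 is conditioned on, so the path is blocked at A1.
Path 5: A5 ← A2 → A4 → A8
  A2 is a fork and A2 is not conditioned on; A4 is a chain and A4 is not conditioned on — no node blocks this path, so it is active.
At least one path is unblocked, so d-separation fails.

No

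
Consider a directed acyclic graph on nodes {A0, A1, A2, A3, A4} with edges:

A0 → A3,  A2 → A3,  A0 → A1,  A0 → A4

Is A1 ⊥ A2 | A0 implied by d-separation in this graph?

Only one path connects A1 and A2:
Path 1: A1 ← A0 → A3 ← A2
  A0 is a fork here and A0 is conditioned on, so the path is blocked at A0.
All paths are blocked; A1 ⊥ A2 | {A0} holds.

Yes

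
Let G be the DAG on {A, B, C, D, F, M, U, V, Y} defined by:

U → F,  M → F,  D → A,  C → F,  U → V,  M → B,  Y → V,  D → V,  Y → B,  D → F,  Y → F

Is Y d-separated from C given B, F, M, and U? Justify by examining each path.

No — Y and C are not d-separated given {B, F, M, U}.

4 paths connect Y and C; each must be blocked for d-separation to hold:
Path 1: Y → V ← U → F ← C
  V is a collider here and neither V nor any of its descendants is conditioned on, so the collider stays closed — the path is blocked at V.
Path 2: Y → V ← D → F ← C
  V is a collider here and neither V nor any of its descendants is conditioned on, so the collider stays closed — the path is blocked at V.
Path 3: Y → F ← C
  F is a collider and F is conditioned on, which opens it — no node blocks this path, so it is active.
Path 4: Y → B ← M → F ← C
  M is a fork here and M is conditioned on, so the path is blocked at M.
At least one path is unblocked, so d-separation fails.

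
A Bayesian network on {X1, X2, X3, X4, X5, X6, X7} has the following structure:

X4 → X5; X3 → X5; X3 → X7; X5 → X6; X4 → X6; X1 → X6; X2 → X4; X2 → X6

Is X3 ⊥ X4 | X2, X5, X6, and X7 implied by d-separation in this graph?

3 paths connect X3 and X4; each must be blocked for d-separation to hold:
Path 1: X3 → X5 ← X4
  X5 is a collider and X5 is conditioned on, which opens it — no node blocks this path, so it is active.
Path 2: X3 → X5 → X6 ← X2 → X4
  X5 is a chain here and X5 is conditioned on, so the path is blocked at X5.
Path 3: X3 → X5 → X6 ← X4
  X5 is a chain here and X5 is conditioned on, so the path is blocked at X5.
At least one path is unblocked, so d-separation fails.

No — X3 and X4 are not d-separated given {X2, X5, X6, X7}.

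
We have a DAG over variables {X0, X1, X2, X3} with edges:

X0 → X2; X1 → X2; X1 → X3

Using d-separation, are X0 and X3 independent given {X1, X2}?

The only undirected path from X0 to X3 is:
Path 1: X0 → X2 ← X1 → X3
  X1 is a fork here and X1 is conditioned on, so the path is blocked at X1.
Since every path is blocked, d-separation holds.

Yes — X0 and X3 are d-separated given {X1, X2}.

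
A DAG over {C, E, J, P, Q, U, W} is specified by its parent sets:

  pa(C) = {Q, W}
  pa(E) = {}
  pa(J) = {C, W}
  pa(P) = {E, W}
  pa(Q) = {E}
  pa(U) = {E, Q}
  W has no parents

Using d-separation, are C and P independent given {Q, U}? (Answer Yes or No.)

There are 4 undirected paths between C and P; checking each against the conditioning set {Q, U}:
Path 1: C ← W → P
  W is a fork and W is not conditioned on — no node blocks this path, so it is active.
Path 2: C ← Q → U ← E → P
  Q is a fork here and Q is conditioned on, so the path is blocked at Q.
Path 3: C ← Q ← E → P
  Q is a chain here and Q is conditioned on, so the path is blocked at Q.
Path 4: C → J ← W → P
  J is a collider here and neither J nor any of its descendants is conditioned on, so the collider stays closed — the path is blocked at J.
Since the path C ← W → P is active, C and P are not d-separated given {Q, U}.

No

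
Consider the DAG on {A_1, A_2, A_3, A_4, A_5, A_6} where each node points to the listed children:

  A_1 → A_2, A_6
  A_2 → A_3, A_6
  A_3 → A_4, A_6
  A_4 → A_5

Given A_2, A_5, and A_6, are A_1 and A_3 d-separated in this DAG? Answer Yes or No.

No — A_1 and A_3 are not d-separated given {A_2, A_5, A_6}.

4 paths connect A_1 and A_3; each must be blocked for d-separation to hold:
  1. A_1 → A_2 → A_3 — A_2:chain[blocks] ⇒ blocked
  2. A_1 → A_2 → A_6 ← A_3 — A_2:chain[blocks]; A_6:collider[open] ⇒ blocked
  3. A_1 → A_6 ← A_2 → A_3 — A_6:collider[open]; A_2:fork[blocks] ⇒ blocked
  4. A_1 → A_6 ← A_3 — A_6:collider[open] ⇒ active
At least one path is unblocked, so d-separation fails.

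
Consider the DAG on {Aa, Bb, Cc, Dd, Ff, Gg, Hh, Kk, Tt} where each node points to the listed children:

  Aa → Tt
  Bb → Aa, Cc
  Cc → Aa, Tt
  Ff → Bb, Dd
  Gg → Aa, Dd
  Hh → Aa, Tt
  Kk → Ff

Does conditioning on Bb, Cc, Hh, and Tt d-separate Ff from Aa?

Yes — Ff and Aa are d-separated given {Bb, Cc, Hh, Tt}.

5 paths connect Ff and Aa; each must be blocked for d-separation to hold:
Path 1: Ff → Dd ← Gg → Aa
  Dd is a collider here and neither Dd nor any of its descendants is conditioned on, so the collider stays closed — the path is blocked at Dd.
Path 2: Ff → Bb → Cc → Aa
  Bb is a chain here and Bb is conditioned on, so the path is blocked at Bb.
Path 3: Ff → Bb → Cc → Tt ← Aa
  Bb is a chain here and Bb is conditioned on, so the path is blocked at Bb.
Path 4: Ff → Bb → Cc → Tt ← Hh → Aa
  Bb is a chain here and Bb is conditioned on, so the path is blocked at Bb.
Path 5: Ff → Bb → Aa
  Bb is a chain here and Bb is conditioned on, so the path is blocked at Bb.
Every path is blocked, so Ff and Aa are d-separated given {Bb, Cc, Hh, Tt}.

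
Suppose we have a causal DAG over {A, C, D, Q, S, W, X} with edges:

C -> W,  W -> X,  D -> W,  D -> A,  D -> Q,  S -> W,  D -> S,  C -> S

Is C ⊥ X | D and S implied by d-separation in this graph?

No

3 paths connect C and X; each must be blocked for d-separation to hold:
Path 1: C → S ← D → W → X
  D is a fork here and D is conditioned on, so the path is blocked at D.
Path 2: C → S → W → X
  S is a chain here and S is conditioned on, so the path is blocked at S.
Path 3: C → W → X
  W is a chain and W is not conditioned on — no node blocks this path, so it is active.
At least one path is unblocked, so d-separation fails.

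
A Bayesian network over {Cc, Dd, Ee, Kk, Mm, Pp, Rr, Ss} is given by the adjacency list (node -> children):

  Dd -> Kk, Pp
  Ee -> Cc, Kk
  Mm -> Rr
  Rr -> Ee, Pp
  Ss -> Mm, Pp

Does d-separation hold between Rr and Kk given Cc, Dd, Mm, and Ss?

Enumerating the 3 paths from Rr to Kk and testing each for blocking by {Cc, Dd, Mm, Ss}:
  1. Rr → Ee → Kk — Ee:chain[open] ⇒ active
  2. Rr → Pp ← Dd → Kk — Pp:collider[blocks]; Dd:fork[blocks] ⇒ blocked
  3. Rr ← Mm ← Ss → Pp ← Dd → Kk — Mm:chain[blocks]; Ss:fork[blocks]; Pp:collider[blocks]; Dd:fork[blocks] ⇒ blocked
At least one path is unblocked, so d-separation fails.

No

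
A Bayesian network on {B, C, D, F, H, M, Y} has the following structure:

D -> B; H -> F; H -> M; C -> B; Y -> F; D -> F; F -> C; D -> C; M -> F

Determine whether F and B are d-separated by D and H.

There are 4 undirected paths between F and B; checking each against the conditioning set {D, H}:
Path 1: F ← D → B
  D is a fork here and D is conditioned on, so the path is blocked at D.
Path 2: F ← D → C → B
  D is a fork here and D is conditioned on, so the path is blocked at D.
Path 3: F → C ← D → B
  C is a collider here and neither C nor any of its descendants is conditioned on, so the collider stays closed — the path is blocked at C.
Path 4: F → C → B
  C is a chain and C is not conditioned on — no node blocks this path, so it is active.
At least one path is unblocked, so d-separation fails.

No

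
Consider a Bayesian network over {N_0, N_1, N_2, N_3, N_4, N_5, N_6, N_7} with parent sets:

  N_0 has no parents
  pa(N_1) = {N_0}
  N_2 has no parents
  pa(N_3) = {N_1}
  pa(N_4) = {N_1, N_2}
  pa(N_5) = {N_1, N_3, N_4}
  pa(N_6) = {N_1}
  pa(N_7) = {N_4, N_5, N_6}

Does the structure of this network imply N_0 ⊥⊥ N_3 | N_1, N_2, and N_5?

Enumerating the 6 paths from N_0 to N_3 and testing each for blocking by {N_1, N_2, N_5}:
Path 1: N_0 → N_1 → N_4 → N_7 ← N_5 ← N_3
  N_1 is a chain here and N_1 is conditioned on, so the path is blocked at N_1.
Path 2: N_0 → N_1 → N_4 → N_5 ← N_3
  N_1 is a chain here and N_1 is conditioned on, so the path is blocked at N_1.
Path 3: N_0 → N_1 → N_6 → N_7 ← N_4 → N_5 ← N_3
  N_1 is a chain here and N_1 is conditioned on, so the path is blocked at N_1.
Path 4: N_0 → N_1 → N_6 → N_7 ← N_5 ← N_3
  N_1 is a chain here and N_1 is conditioned on, so the path is blocked at N_1.
Path 5: N_0 → N_1 → N_5 ← N_3
  N_1 is a chain here and N_1 is conditioned on, so the path is blocked at N_1.
Path 6: N_0 → N_1 → N_3
  N_1 is a chain here and N_1 is conditioned on, so the path is blocked at N_1.
Every path is blocked, so N_0 and N_3 are d-separated given {N_1, N_2, N_5}.

Yes — N_0 and N_3 are d-separated given {N_1, N_2, N_5}.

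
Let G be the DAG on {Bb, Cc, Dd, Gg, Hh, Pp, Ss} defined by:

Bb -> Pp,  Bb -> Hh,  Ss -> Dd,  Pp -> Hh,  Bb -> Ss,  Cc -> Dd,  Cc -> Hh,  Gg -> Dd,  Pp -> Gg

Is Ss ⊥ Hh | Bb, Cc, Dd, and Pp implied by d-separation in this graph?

6 paths connect Ss and Hh; each must be blocked for d-separation to hold:
Path 1: Ss ← Bb → Pp → Gg → Dd ← Cc → Hh
  Bb is a fork here and Bb is conditioned on, so the path is blocked at Bb.
Path 2: Ss ← Bb → Pp → Hh
  Bb is a fork here and Bb is conditioned on, so the path is blocked at Bb.
Path 3: Ss ← Bb → Hh
  Bb is a fork here and Bb is conditioned on, so the path is blocked at Bb.
Path 4: Ss → Dd ← Gg ← Pp ← Bb → Hh
  Pp is a chain here and Pp is conditioned on, so the path is blocked at Pp.
Path 5: Ss → Dd ← Gg ← Pp → Hh
  Pp is a fork here and Pp is conditioned on, so the path is blocked at Pp.
Path 6: Ss → Dd ← Cc → Hh
  Cc is a fork here and Cc is conditioned on, so the path is blocked at Cc.
Since every path is blocked, d-separation holds.

Yes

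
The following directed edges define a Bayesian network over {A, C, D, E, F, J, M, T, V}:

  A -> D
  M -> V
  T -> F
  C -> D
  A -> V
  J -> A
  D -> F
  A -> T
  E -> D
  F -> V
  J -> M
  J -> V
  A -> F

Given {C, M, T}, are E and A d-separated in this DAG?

6 paths connect E and A; each must be blocked for d-separation to hold:
  1. E → D → F ← T ← A — D:chain[open]; F:collider[blocks]; T:chain[blocks] ⇒ blocked
  2. E → D → F → V ← M ← J → A — D:chain[open]; F:chain[open]; V:collider[blocks]; M:chain[blocks]; J:fork[open] ⇒ blocked
  3. E → D → F → V ← J → A — D:chain[open]; F:chain[open]; V:collider[blocks]; J:fork[open] ⇒ blocked
  4. E → D → F → V ← A — D:chain[open]; F:chain[open]; V:collider[blocks] ⇒ blocked
  5. E → D → F ← A — D:chain[open]; F:collider[blocks] ⇒ blocked
  6. E → D ← A — D:collider[blocks] ⇒ blocked
All paths are blocked; E ⊥ A | {C, M, T} holds.

Yes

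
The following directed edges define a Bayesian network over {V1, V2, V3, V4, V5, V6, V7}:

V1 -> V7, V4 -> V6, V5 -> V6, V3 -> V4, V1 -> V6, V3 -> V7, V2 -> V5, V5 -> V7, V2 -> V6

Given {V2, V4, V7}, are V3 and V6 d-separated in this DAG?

4 paths connect V3 and V6; each must be blocked for d-separation to hold:
Path 1: V3 → V7 ← V1 → V6
  V7 is a collider and V7 is conditioned on, which opens it; V1 is a fork and V1 is not conditioned on — no node blocks this path, so it is active.
Path 2: V3 → V7 ← V5 → V6
  V7 is a collider and V7 is conditioned on, which opens it; V5 is a fork and V5 is not conditioned on — no node blocks this path, so it is active.
Path 3: V3 → V7 ← V5 ← V2 → V6
  V2 is a fork here and V2 is conditioned on, so the path is blocked at V2.
Path 4: V3 → V4 → V6
  V4 is a chain here and V4 is conditioned on, so the path is blocked at V4.
At least one path is unblocked, so d-separation fails.

No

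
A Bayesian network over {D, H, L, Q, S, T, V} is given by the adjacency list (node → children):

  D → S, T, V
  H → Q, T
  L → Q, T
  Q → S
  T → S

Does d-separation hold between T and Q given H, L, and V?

Yes

We examine all 4 paths between T and Q:
Path 1: T ← D → S ← Q
  S is a collider here and neither S nor any of its descendants is conditioned on, so the collider stays closed — the path is blocked at S.
Path 2: T → S ← Q
  S is a collider here and neither S nor any of its descendants is conditioned on, so the collider stays closed — the path is blocked at S.
Path 3: T ← L → Q
  L is a fork here and L is conditioned on, so the path is blocked at L.
Path 4: T ← H → Q
  H is a fork here and H is conditioned on, so the path is blocked at H.
Since every path is blocked, d-separation holds.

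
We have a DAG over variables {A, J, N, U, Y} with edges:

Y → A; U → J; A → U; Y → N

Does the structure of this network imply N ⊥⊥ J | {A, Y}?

Yes — N and J are d-separated given {A, Y}.

Only one path connects N and J:
Path 1: N ← Y → A → U → J
  Y is a fork here and Y is conditioned on, so the path is blocked at Y.
All paths are blocked; N ⊥ J | {A, Y} holds.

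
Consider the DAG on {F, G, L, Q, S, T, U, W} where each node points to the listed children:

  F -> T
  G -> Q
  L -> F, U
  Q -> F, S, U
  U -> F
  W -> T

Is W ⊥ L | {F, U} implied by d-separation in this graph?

Yes

3 paths connect W and L; each must be blocked for d-separation to hold:
  1. W → T ← F ← U ← L — T:collider[blocks]; F:chain[blocks]; U:chain[blocks] ⇒ blocked
  2. W → T ← F ← Q → U ← L — T:collider[blocks]; F:chain[blocks]; Q:fork[open]; U:collider[open] ⇒ blocked
  3. W → T ← F ← L — T:collider[blocks]; F:chain[blocks] ⇒ blocked
Every path is blocked, so W and L are d-separated given {F, U}.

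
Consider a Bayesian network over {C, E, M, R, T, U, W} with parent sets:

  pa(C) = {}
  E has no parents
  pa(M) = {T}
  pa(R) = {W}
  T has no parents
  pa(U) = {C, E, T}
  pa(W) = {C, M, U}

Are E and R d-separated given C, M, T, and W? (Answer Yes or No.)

3 paths connect E and R; each must be blocked for d-separation to hold:
Path 1: E → U ← T → M → W → R
  T is a fork here and T is conditioned on, so the path is blocked at T.
Path 2: E → U → W → R
  W is a chain here and W is conditioned on, so the path is blocked at W.
Path 3: E → U ← C → W → R
  C is a fork here and C is conditioned on, so the path is blocked at C.
Since every path is blocked, d-separation holds.

Yes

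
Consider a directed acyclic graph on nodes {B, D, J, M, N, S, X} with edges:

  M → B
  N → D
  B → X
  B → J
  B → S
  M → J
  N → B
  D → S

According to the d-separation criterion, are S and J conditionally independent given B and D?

Yes

There are 4 undirected paths between S and J; checking each against the conditioning set {B, D}:
  1. S ← D ← N → B → J — D:chain[blocks]; N:fork[open]; B:chain[blocks] ⇒ blocked
  2. S ← D ← N → B ← M → J — D:chain[blocks]; N:fork[open]; B:collider[open]; M:fork[open] ⇒ blocked
  3. S ← B → J — B:fork[blocks] ⇒ blocked
  4. S ← B ← M → J — B:chain[blocks]; M:fork[open] ⇒ blocked
Every path is blocked, so S and J are d-separated given {B, D}.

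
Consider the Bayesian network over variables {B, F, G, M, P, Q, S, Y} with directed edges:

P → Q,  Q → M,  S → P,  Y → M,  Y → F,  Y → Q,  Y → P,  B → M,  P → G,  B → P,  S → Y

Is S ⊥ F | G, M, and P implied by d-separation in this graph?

No

6 paths connect S and F; each must be blocked for d-separation to hold:
Path 1: S → P ← B → M ← Q ← Y → F
  P is a collider and P is conditioned on, which opens it; B is a fork and B is not conditioned on; M is a collider and M is conditioned on, which opens it; Q is a chain and Q is not conditioned on; Y is a fork and Y is not conditioned on — no node blocks this path, so it is active.
Path 2: S → P ← B → M ← Y → F
  P is a collider and P is conditioned on, which opens it; B is a fork and B is not conditioned on; M is a collider and M is conditioned on, which opens it; Y is a fork and Y is not conditioned on — no node blocks this path, so it is active.
Path 3: S → P → Q → M ← Y → F
  P is a chain here and P is conditioned on, so the path is blocked at P.
Path 4: S → P → Q ← Y → F
  P is a chain here and P is conditioned on, so the path is blocked at P.
Path 5: S → P ← Y → F
  P is a collider and P is conditioned on, which opens it; Y is a fork and Y is not conditioned on — no node blocks this path, so it is active.
Path 6: S → Y → F
  Y is a chain and Y is not conditioned on — no node blocks this path, so it is active.
Since the path S → P ← B → M ← Q ← Y → F is active, S and F are not d-separated given {G, M, P}.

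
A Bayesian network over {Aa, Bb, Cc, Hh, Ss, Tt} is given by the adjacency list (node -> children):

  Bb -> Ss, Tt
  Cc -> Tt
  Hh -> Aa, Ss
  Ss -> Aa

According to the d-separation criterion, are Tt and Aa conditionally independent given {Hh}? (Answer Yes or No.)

No

We examine all 2 paths between Tt and Aa:
  1. Tt ← Bb → Ss → Aa — Bb:fork[open]; Ss:chain[open] ⇒ active
  2. Tt ← Bb → Ss ← Hh → Aa — Bb:fork[open]; Ss:collider[blocks]; Hh:fork[blocks] ⇒ blocked
Because an active path exists, Tt and Aa are not d-separated.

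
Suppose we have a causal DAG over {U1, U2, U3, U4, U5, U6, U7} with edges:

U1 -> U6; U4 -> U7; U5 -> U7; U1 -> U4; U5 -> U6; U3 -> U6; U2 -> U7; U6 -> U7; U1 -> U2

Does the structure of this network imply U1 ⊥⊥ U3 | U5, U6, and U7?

There are 5 undirected paths between U1 and U3; checking each against the conditioning set {U5, U6, U7}:
Path 1: U1 → U4 → U7 ← U5 → U6 ← U3
  U5 is a fork here and U5 is conditioned on, so the path is blocked at U5.
Path 2: U1 → U4 → U7 ← U6 ← U3
  U6 is a chain here and U6 is conditioned on, so the path is blocked at U6.
Path 3: U1 → U6 ← U3
  U6 is a collider and U6 is conditioned on, which opens it — no node blocks this path, so it is active.
Path 4: U1 → U2 → U7 ← U5 → U6 ← U3
  U5 is a fork here and U5 is conditioned on, so the path is blocked at U5.
Path 5: U1 → U2 → U7 ← U6 ← U3
  U6 is a chain here and U6 is conditioned on, so the path is blocked at U6.
At least one path is unblocked, so d-separation fails.

No — U1 and U3 are not d-separated given {U5, U6, U7}.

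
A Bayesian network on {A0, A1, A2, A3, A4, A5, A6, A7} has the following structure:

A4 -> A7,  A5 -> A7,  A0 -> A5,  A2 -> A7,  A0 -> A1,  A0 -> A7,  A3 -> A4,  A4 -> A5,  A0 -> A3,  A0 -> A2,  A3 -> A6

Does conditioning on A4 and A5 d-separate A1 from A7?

Enumerating the 6 paths from A1 to A7 and testing each for blocking by {A4, A5}:
Path 1: A1 ← A0 → A3 → A4 → A5 → A7
  A4 is a chain here and A4 is conditioned on, so the path is blocked at A4.
Path 2: A1 ← A0 → A3 → A4 → A7
  A4 is a chain here and A4 is conditioned on, so the path is blocked at A4.
Path 3: A1 ← A0 → A5 ← A4 → A7
  A4 is a fork here and A4 is conditioned on, so the path is blocked at A4.
Path 4: A1 ← A0 → A5 → A7
  A5 is a chain here and A5 is conditioned on, so the path is blocked at A5.
Path 5: A1 ← A0 → A2 → A7
  A0 is a fork and A0 is not conditioned on; A2 is a chain and A2 is not conditioned on — no node blocks this path, so it is active.
Path 6: A1 ← A0 → A7
  A0 is a fork and A0 is not conditioned on — no node blocks this path, so it is active.
At least one path is unblocked, so d-separation fails.

No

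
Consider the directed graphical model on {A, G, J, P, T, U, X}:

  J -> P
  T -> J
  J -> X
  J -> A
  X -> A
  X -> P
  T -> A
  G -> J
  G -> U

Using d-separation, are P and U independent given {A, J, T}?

Yes

Enumerating the 4 paths from P to U and testing each for blocking by {A, J, T}:
Path 1: P ← J ← G → U
  J is a chain here and J is conditioned on, so the path is blocked at J.
Path 2: P ← X → A ← T → J ← G → U
  T is a fork here and T is conditioned on, so the path is blocked at T.
Path 3: P ← X → A ← J ← G → U
  J is a chain here and J is conditioned on, so the path is blocked at J.
Path 4: P ← X ← J ← G → U
  J is a chain here and J is conditioned on, so the path is blocked at J.
Every path is blocked, so P and U are d-separated given {A, J, T}.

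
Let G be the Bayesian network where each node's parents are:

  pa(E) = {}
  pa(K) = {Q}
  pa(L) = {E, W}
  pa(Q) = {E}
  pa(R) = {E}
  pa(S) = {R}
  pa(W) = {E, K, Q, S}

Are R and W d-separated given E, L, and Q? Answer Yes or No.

No — R and W are not d-separated given {E, L, Q}.

There are 5 undirected paths between R and W; checking each against the conditioning set {E, L, Q}:
  1. R → S → W — S:chain[open] ⇒ active
  2. R ← E → Q → W — E:fork[blocks]; Q:chain[blocks] ⇒ blocked
  3. R ← E → Q → K → W — E:fork[blocks]; Q:chain[blocks]; K:chain[open] ⇒ blocked
  4. R ← E → W — E:fork[blocks] ⇒ blocked
  5. R ← E → L ← W — E:fork[blocks]; L:collider[open] ⇒ blocked
At least one path is unblocked, so d-separation fails.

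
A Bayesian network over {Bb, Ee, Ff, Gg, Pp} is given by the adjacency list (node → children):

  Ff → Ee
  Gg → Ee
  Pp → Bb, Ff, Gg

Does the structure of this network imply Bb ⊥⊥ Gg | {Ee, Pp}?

Yes

There are 2 undirected paths between Bb and Gg; checking each against the conditioning set {Ee, Pp}:
  1. Bb ← Pp → Gg — Pp:fork[blocks] ⇒ blocked
  2. Bb ← Pp → Ff → Ee ← Gg — Pp:fork[blocks]; Ff:chain[open]; Ee:collider[open] ⇒ blocked
Since every path is blocked, d-separation holds.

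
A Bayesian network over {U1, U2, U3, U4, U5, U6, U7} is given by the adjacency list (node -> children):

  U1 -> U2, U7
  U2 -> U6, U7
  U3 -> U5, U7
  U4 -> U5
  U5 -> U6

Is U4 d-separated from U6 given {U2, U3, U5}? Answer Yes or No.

There are 3 undirected paths between U4 and U6; checking each against the conditioning set {U2, U3, U5}:
Path 1: U4 → U5 → U6
  U5 is a chain here and U5 is conditioned on, so the path is blocked at U5.
Path 2: U4 → U5 ← U3 → U7 ← U1 → U2 → U6
  U3 is a fork here and U3 is conditioned on, so the path is blocked at U3.
Path 3: U4 → U5 ← U3 → U7 ← U2 → U6
  U3 is a fork here and U3 is conditioned on, so the path is blocked at U3.
Every path is blocked, so U4 and U6 are d-separated given {U2, U3, U5}.

Yes — U4 and U6 are d-separated given {U2, U3, U5}.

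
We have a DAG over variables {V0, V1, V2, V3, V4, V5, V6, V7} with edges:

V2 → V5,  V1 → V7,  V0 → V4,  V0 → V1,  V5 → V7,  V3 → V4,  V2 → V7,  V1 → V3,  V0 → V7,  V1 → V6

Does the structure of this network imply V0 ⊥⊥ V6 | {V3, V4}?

No

Enumerating the 3 paths from V0 to V6 and testing each for blocking by {V3, V4}:
Path 1: V0 → V7 ← V1 → V6
  V7 is a collider here and neither V7 nor any of its descendants is conditioned on, so the collider stays closed — the path is blocked at V7.
Path 2: V0 → V1 → V6
  V1 is a chain and V1 is not conditioned on — no node blocks this path, so it is active.
Path 3: V0 → V4 ← V3 ← V1 → V6
  V3 is a chain here and V3 is conditioned on, so the path is blocked at V3.
At least one path is unblocked, so d-separation fails.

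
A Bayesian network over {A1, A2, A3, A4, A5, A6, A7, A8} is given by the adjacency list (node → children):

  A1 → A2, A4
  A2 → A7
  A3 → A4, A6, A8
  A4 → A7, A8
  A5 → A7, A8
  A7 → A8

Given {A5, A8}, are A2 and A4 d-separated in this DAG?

We examine all 6 paths between A2 and A4:
Path 1: A2 → A7 ← A5 → A8 ← A4
  A5 is a fork here and A5 is conditioned on, so the path is blocked at A5.
Path 2: A2 → A7 ← A5 → A8 ← A3 → A4
  A5 is a fork here and A5 is conditioned on, so the path is blocked at A5.
Path 3: A2 → A7 ← A4
  A7 is a collider and its descendant A8 is conditioned on, which opens it — no node blocks this path, so it is active.
Path 4: A2 → A7 → A8 ← A4
  A7 is a chain and A7 is not conditioned on; A8 is a collider and A8 is conditioned on, which opens it — no node blocks this path, so it is active.
Path 5: A2 → A7 → A8 ← A3 → A4
  A7 is a chain and A7 is not conditioned on; A8 is a collider and A8 is conditioned on, which opens it; A3 is a fork and A3 is not conditioned on — no node blocks this path, so it is active.
Path 6: A2 ← A1 → A4
  A1 is a fork and A1 is not conditioned on — no node blocks this path, so it is active.
Because an active path exists, A2 and A4 are not d-separated.

No — A2 and A4 are not d-separated given {A5, A8}.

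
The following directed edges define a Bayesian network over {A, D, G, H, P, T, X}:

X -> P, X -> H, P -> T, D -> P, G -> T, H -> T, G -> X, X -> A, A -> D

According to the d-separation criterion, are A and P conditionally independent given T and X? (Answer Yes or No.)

There are 4 undirected paths between A and P; checking each against the conditioning set {T, X}:
Path 1: A → D → P
  D is a chain and D is not conditioned on — no node blocks this path, so it is active.
Path 2: A ← X ← G → T ← P
  X is a chain here and X is conditioned on, so the path is blocked at X.
Path 3: A ← X → P
  X is a fork here and X is conditioned on, so the path is blocked at X.
Path 4: A ← X → H → T ← P
  X is a fork here and X is conditioned on, so the path is blocked at X.
Because an active path exists, A and P are not d-separated.

No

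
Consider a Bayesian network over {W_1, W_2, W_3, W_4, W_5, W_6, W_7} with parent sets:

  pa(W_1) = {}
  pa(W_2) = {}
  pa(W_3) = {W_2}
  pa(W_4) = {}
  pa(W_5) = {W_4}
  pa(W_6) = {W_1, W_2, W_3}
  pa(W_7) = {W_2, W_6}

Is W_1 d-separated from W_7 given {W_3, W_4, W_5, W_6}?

3 paths connect W_1 and W_7; each must be blocked for d-separation to hold:
  1. W_1 → W_6 → W_7 — W_6:chain[blocks] ⇒ blocked
  2. W_1 → W_6 ← W_3 ← W_2 → W_7 — W_6:collider[open]; W_3:chain[blocks]; W_2:fork[open] ⇒ blocked
  3. W_1 → W_6 ← W_2 → W_7 — W_6:collider[open]; W_2:fork[open] ⇒ active
Because an active path exists, W_1 and W_7 are not d-separated.

No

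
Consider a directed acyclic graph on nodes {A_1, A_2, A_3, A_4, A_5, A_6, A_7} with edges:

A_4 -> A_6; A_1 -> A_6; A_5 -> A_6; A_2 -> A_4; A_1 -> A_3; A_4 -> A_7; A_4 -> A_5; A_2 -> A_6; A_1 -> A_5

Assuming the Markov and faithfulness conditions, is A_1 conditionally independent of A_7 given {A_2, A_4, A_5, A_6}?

There are 6 undirected paths between A_1 and A_7; checking each against the conditioning set {A_2, A_4, A_5, A_6}:
Path 1: A_1 → A_5 → A_6 ← A_2 → A_4 → A_7
  A_5 is a chain here and A_5 is conditioned on, so the path is blocked at A_5.
Path 2: A_1 → A_5 → A_6 ← A_4 → A_7
  A_5 is a chain here and A_5 is conditioned on, so the path is blocked at A_5.
Path 3: A_1 → A_5 ← A_4 → A_7
  A_4 is a fork here and A_4 is conditioned on, so the path is blocked at A_4.
Path 4: A_1 → A_6 ← A_2 → A_4 → A_7
  A_2 is a fork here and A_2 is conditioned on, so the path is blocked at A_2.
Path 5: A_1 → A_6 ← A_5 ← A_4 → A_7
  A_5 is a chain here and A_5 is conditioned on, so the path is blocked at A_5.
Path 6: A_1 → A_6 ← A_4 → A_7
  A_4 is a fork here and A_4 is conditioned on, so the path is blocked at A_4.
All paths are blocked; A_1 ⊥ A_7 | {A_2, A_4, A_5, A_6} holds.

Yes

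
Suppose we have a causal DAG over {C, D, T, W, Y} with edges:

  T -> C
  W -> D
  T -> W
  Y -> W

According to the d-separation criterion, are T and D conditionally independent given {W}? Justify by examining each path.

Yes

There is one path between T and D:
Path 1: T → W → D
  W is a chain here and W is conditioned on, so the path is blocked at W.
Since every path is blocked, d-separation holds.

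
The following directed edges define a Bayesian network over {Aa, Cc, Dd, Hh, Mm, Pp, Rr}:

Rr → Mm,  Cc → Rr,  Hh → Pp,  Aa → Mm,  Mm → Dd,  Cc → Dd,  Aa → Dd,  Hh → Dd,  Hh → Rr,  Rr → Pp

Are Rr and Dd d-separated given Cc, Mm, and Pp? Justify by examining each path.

No

5 paths connect Rr and Dd; each must be blocked for d-separation to hold:
Path 1: Rr → Mm ← Aa → Dd
  Mm is a collider and Mm is conditioned on, which opens it; Aa is a fork and Aa is not conditioned on — no node blocks this path, so it is active.
Path 2: Rr → Mm → Dd
  Mm is a chain here and Mm is conditioned on, so the path is blocked at Mm.
Path 3: Rr ← Hh → Dd
  Hh is a fork and Hh is not conditioned on — no node blocks this path, so it is active.
Path 4: Rr ← Cc → Dd
  Cc is a fork here and Cc is conditioned on, so the path is blocked at Cc.
Path 5: Rr → Pp ← Hh → Dd
  Pp is a collider and Pp is conditioned on, which opens it; Hh is a fork and Hh is not conditioned on — no node blocks this path, so it is active.
At least one path is unblocked, so d-separation fails.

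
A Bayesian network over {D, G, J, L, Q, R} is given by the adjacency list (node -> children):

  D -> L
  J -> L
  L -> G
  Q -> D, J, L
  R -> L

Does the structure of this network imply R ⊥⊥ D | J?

Enumerating the 3 paths from R to D and testing each for blocking by {J}:
  1. R → L ← J ← Q → D — L:collider[blocks]; J:chain[blocks]; Q:fork[open] ⇒ blocked
  2. R → L ← Q → D — L:collider[blocks]; Q:fork[open] ⇒ blocked
  3. R → L ← D — L:collider[blocks] ⇒ blocked
Since every path is blocked, d-separation holds.

Yes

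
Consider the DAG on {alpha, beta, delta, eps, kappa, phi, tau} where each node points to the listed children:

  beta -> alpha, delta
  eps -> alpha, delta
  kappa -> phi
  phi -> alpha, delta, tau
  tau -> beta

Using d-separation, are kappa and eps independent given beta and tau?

6 paths connect kappa and eps; each must be blocked for d-separation to hold:
Path 1: kappa → phi → delta ← beta → alpha ← eps
  delta is a collider here and neither delta nor any of its descendants is conditioned on, so the collider stays closed — the path is blocked at delta.
Path 2: kappa → phi → delta ← eps
  delta is a collider here and neither delta nor any of its descendants is conditioned on, so the collider stays closed — the path is blocked at delta.
Path 3: kappa → phi → tau → beta → delta ← eps
  tau is a chain here and tau is conditioned on, so the path is blocked at tau.
Path 4: kappa → phi → tau → beta → alpha ← eps
  tau is a chain here and tau is conditioned on, so the path is blocked at tau.
Path 5: kappa → phi → alpha ← beta → delta ← eps
  alpha is a collider here and neither alpha nor any of its descendants is conditioned on, so the collider stays closed — the path is blocked at alpha.
Path 6: kappa → phi → alpha ← eps
  alpha is a collider here and neither alpha nor any of its descendants is conditioned on, so the collider stays closed — the path is blocked at alpha.
Since every path is blocked, d-separation holds.

Yes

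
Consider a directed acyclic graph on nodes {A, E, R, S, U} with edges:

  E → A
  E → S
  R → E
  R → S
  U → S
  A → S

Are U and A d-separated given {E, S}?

No — U and A are not d-separated given {E, S}.

There are 3 undirected paths between U and A; checking each against the conditioning set {E, S}:
Path 1: U → S ← A
  S is a collider and S is conditioned on, which opens it — no node blocks this path, so it is active.
Path 2: U → S ← R → E → A
  E is a chain here and E is conditioned on, so the path is blocked at E.
Path 3: U → S ← E → A
  E is a fork here and E is conditioned on, so the path is blocked at E.
At least one path is unblocked, so d-separation fails.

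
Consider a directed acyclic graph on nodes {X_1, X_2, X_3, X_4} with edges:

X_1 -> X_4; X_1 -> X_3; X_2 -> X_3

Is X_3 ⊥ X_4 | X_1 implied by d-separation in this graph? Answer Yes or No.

The only undirected path from X_3 to X_4 is:
  1. X_3 ← X_1 → X_4 — X_1:fork[blocks] ⇒ blocked
Every path is blocked, so X_3 and X_4 are d-separated given {X_1}.

Yes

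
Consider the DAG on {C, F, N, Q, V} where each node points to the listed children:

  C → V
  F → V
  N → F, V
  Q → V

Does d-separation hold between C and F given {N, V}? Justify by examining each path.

There are 2 undirected paths between C and F; checking each against the conditioning set {N, V}:
Path 1: C → V ← F
  V is a collider and V is conditioned on, which opens it — no node blocks this path, so it is active.
Path 2: C → V ← N → F
  N is a fork here and N is conditioned on, so the path is blocked at N.
At least one path is unblocked, so d-separation fails.

No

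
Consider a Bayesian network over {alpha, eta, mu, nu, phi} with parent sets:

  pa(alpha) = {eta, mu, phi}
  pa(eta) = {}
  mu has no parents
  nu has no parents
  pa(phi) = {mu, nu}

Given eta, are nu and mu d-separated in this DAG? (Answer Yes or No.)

Yes

There are 2 undirected paths between nu and mu; checking each against the conditioning set {eta}:
  1. nu → phi → alpha ← mu — phi:chain[open]; alpha:collider[blocks] ⇒ blocked
  2. nu → phi ← mu — phi:collider[blocks] ⇒ blocked
All paths are blocked; nu ⊥ mu | {eta} holds.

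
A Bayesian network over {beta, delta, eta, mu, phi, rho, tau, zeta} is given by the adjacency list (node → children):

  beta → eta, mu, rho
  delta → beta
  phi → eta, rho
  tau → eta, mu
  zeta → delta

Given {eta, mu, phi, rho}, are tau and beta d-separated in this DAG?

3 paths connect tau and beta; each must be blocked for d-separation to hold:
Path 1: tau → mu ← beta
  mu is a collider and mu is conditioned on, which opens it — no node blocks this path, so it is active.
Path 2: tau → eta ← beta
  eta is a collider and eta is conditioned on, which opens it — no node blocks this path, so it is active.
Path 3: tau → eta ← phi → rho ← beta
  phi is a fork here and phi is conditioned on, so the path is blocked at phi.
Since the path tau → mu ← beta is active, tau and beta are not d-separated given {eta, mu, phi, rho}.

No — tau and beta are not d-separated given {eta, mu, phi, rho}.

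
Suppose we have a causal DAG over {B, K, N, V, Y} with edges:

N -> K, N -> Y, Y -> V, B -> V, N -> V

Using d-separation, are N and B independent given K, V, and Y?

No

We examine all 2 paths between N and B:
Path 1: N → Y → V ← B
  Y is a chain here and Y is conditioned on, so the path is blocked at Y.
Path 2: N → V ← B
  V is a collider and V is conditioned on, which opens it — no node blocks this path, so it is active.
At least one path is unblocked, so d-separation fails.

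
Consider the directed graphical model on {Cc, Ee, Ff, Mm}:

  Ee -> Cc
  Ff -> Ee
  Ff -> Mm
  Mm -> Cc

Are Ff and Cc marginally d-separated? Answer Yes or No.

We examine all 2 paths between Ff and Cc:
  1. Ff → Ee → Cc — Ee:chain[open] ⇒ active
  2. Ff → Mm → Cc — Mm:chain[open] ⇒ active
Because an active path exists, Ff and Cc are not d-separated.

No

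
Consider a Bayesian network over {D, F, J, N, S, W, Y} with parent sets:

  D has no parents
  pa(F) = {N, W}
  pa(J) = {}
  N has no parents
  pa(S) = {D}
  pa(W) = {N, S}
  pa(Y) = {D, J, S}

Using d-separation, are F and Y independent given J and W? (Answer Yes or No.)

No

Enumerating the 4 paths from F to Y and testing each for blocking by {J, W}:
Path 1: F ← N → W ← S → Y
  N is a fork and N is not conditioned on; W is a collider and W is conditioned on, which opens it; S is a fork and S is not conditioned on — no node blocks this path, so it is active.
Path 2: F ← N → W ← S ← D → Y
  N is a fork and N is not conditioned on; W is a collider and W is conditioned on, which opens it; S is a chain and S is not conditioned on; D is a fork and D is not conditioned on — no node blocks this path, so it is active.
Path 3: F ← W ← S → Y
  W is a chain here and W is conditioned on, so the path is blocked at W.
Path 4: F ← W ← S ← D → Y
  W is a chain here and W is conditioned on, so the path is blocked at W.
At least one path is unblocked, so d-separation fails.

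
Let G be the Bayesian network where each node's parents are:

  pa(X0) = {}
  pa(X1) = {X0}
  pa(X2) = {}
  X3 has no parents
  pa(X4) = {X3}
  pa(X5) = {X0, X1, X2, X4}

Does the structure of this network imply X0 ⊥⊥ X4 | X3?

Yes — X0 and X4 are d-separated given {X3}.

There are 2 undirected paths between X0 and X4; checking each against the conditioning set {X3}:
  1. X0 → X5 ← X4 — X5:collider[blocks] ⇒ blocked
  2. X0 → X1 → X5 ← X4 — X1:chain[open]; X5:collider[blocks] ⇒ blocked
All paths are blocked; X0 ⊥ X4 | {X3} holds.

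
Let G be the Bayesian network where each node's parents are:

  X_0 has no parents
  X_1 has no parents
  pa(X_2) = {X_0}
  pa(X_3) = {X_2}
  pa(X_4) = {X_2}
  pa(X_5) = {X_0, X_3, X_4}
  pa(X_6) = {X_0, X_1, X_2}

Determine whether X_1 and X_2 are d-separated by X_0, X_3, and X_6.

No

There are 4 undirected paths between X_1 and X_2; checking each against the conditioning set {X_0, X_3, X_6}:
Path 1: X_1 → X_6 ← X_0 → X_5 ← X_3 ← X_2
  X_0 is a fork here and X_0 is conditioned on, so the path is blocked at X_0.
Path 2: X_1 → X_6 ← X_0 → X_5 ← X_4 ← X_2
  X_0 is a fork here and X_0 is conditioned on, so the path is blocked at X_0.
Path 3: X_1 → X_6 ← X_0 → X_2
  X_0 is a fork here and X_0 is conditioned on, so the path is blocked at X_0.
Path 4: X_1 → X_6 ← X_2
  X_6 is a collider and X_6 is conditioned on, which opens it — no node blocks this path, so it is active.
Because an active path exists, X_1 and X_2 are not d-separated.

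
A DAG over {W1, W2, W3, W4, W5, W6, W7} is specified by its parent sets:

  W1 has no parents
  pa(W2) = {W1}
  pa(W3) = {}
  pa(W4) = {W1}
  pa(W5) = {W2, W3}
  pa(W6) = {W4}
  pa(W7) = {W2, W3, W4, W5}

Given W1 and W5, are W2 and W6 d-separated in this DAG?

4 paths connect W2 and W6; each must be blocked for d-separation to hold:
  1. W2 ← W1 → W4 → W6 — W1:fork[blocks]; W4:chain[open] ⇒ blocked
  2. W2 → W7 ← W4 → W6 — W7:collider[blocks]; W4:fork[open] ⇒ blocked
  3. W2 → W5 ← W3 → W7 ← W4 → W6 — W5:collider[open]; W3:fork[open]; W7:collider[blocks]; W4:fork[open] ⇒ blocked
  4. W2 → W5 → W7 ← W4 → W6 — W5:chain[blocks]; W7:collider[blocks]; W4:fork[open] ⇒ blocked
Every path is blocked, so W2 and W6 are d-separated given {W1, W5}.

Yes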